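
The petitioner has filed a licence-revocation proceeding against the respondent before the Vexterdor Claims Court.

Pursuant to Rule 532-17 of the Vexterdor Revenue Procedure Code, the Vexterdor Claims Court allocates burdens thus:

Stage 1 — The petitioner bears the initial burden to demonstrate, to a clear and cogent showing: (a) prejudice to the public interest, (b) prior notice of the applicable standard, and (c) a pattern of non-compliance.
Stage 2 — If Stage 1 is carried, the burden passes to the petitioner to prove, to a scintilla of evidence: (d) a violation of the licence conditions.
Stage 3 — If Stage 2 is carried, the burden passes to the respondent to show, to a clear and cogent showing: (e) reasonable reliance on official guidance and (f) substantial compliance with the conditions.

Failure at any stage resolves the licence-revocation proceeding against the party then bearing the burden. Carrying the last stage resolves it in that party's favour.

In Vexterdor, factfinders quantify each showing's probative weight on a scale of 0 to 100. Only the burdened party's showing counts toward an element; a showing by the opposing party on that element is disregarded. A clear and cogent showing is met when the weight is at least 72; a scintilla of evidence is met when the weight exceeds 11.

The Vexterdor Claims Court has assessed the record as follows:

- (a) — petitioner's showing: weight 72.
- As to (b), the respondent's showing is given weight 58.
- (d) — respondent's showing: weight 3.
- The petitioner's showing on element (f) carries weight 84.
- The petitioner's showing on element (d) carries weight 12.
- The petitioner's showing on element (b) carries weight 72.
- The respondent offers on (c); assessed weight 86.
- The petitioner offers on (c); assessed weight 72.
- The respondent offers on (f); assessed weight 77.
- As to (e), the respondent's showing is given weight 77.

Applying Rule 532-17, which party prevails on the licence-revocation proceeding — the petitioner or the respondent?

respondent

At Stage 1 the petitioner must meet a clear and cogent showing (weight is at least 72): on (a) the weight is 72, ≥ 72, so (a) meets the standard; on (b) the weight is 72 (the respondent's 58 is given no effect), which does reach 72, so (b) meets the standard; on (c) the weight is 72 (the respondent's 86 is given no effect), ≥ 72, so (c) meets the standard.
  All elements met. The petitioner retains the burden for Stage 2.
At Stage 2 the petitioner must meet a scintilla of evidence (weight exceeds 11): on (d) the weight is 12 (the respondent's 3 is given no effect), > 11, so (d) meets the standard.
  The petitioner carries Stage 2; the respondent now bears the burden.
At Stage 3 the respondent must meet a clear and cogent showing (weight is at least 72): on (e) the weight is 77, which does reach 72, so (e) meets the standard; on (f) the weight is 77 (the petitioner's 84 is given no effect), ≥ 72, so (f) meets the standard.
  Stage 3 carried; the final stage is satisfied.
All stages carried — the respondent prevails.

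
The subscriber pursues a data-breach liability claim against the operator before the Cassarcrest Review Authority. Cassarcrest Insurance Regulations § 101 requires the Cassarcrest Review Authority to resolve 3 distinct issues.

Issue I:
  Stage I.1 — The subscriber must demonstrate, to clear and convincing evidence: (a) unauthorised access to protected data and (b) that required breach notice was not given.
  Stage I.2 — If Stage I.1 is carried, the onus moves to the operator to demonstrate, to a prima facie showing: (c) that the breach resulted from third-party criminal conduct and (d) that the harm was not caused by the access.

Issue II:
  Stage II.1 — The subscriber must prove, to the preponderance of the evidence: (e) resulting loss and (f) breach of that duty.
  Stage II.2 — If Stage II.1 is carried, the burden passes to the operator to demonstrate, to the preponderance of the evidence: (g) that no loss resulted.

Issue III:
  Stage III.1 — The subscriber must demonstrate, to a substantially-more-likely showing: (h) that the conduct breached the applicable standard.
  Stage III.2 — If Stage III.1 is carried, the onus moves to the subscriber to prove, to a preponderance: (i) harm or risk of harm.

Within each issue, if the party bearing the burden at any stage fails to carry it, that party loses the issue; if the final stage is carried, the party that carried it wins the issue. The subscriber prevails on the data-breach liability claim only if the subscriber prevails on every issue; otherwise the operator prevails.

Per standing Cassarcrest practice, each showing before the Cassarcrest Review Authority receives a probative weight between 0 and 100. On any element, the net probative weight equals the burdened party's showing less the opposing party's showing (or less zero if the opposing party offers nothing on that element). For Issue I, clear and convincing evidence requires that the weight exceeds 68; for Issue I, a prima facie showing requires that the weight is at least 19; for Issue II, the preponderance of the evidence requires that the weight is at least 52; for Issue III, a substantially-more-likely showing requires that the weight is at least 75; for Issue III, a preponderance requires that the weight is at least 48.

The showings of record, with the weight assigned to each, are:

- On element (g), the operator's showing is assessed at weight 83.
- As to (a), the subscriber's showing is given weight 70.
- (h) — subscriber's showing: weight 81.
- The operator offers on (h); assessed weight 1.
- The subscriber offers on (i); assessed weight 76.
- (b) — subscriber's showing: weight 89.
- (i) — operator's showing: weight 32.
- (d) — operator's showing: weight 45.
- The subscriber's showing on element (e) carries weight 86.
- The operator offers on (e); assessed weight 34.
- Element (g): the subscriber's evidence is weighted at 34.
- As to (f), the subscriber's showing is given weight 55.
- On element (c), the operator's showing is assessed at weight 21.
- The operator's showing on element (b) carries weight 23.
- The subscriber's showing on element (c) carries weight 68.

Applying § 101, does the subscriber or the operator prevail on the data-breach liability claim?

— Issue I —
Stage I.1 (subscriber, clear and convincing evidence, weight exceeds 68): (a) 70 > 68 — meets; (b) net 89−23=66 ≤ 68 — fails.
  Not every element is met, so the subscriber fails to carry Stage I.1.
So the operator prevails on this issue.
— Issue II —
Stage II.1 — burden on subscriber; standard: the preponderance of the evidence (weight is at least 52).
    (e): 86 − 34 = 52 ≥ 52 [met]
    (f): 55 ≥ 52 [met]
  Stage II.1 is satisfied; the onus moves to the operator.
Stage II.2 — burden on operator; standard: the preponderance of the evidence (weight is at least 52).
    (g): 83 − 34 = 49 < 52 [not met]
  The operator does not carry Stage II.2.
The subscriber prevails on this issue.
— Issue III —
Stage III.1 (subscriber, a substantially-more-likely showing, weight is at least 75): (h) net 81−1=80 ≥ 75 — meets.
  Stage III.1 carried; the burden remains with the subscriber.
Stage III.2 (subscriber, a preponderance, weight is at least 48): (i) net 76−32=44 < 48 — fails.
  The subscriber does not carry Stage III.2.
So the operator prevails on this issue.
Per-issue: Issue I → operator; Issue II → subscriber; Issue III → operator. The subscriber must prevail on every issue; overall, the operator prevails.

operator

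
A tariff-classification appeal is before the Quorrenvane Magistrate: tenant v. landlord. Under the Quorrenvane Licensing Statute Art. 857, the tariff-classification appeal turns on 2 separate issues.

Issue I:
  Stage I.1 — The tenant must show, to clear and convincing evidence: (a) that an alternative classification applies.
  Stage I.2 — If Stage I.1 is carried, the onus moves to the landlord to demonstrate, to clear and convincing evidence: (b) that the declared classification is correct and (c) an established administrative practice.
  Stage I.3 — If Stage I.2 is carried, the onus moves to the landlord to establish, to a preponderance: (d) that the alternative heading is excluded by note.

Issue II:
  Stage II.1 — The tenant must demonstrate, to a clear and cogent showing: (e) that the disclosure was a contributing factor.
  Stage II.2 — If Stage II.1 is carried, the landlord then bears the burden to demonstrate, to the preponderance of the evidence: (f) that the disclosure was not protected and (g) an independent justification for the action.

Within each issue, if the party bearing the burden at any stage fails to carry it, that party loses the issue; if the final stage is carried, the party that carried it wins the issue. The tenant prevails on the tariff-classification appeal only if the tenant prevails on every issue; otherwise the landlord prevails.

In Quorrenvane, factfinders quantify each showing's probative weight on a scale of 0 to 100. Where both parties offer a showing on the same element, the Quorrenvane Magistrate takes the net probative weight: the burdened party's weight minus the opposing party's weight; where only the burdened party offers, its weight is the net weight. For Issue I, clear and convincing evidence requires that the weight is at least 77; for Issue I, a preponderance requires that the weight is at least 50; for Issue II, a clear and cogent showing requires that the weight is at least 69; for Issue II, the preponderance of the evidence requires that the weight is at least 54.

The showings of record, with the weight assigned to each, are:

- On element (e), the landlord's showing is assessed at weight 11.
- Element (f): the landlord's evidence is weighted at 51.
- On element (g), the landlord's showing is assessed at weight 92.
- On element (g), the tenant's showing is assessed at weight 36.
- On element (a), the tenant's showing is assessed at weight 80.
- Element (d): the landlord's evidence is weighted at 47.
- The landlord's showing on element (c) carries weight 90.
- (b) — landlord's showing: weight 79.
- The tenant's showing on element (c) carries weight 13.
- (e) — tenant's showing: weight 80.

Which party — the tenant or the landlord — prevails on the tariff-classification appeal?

— Issue I —
Stage I.1 (tenant, clear and convincing evidence, weight is at least 77): (a) 80 ≥ 77 — meets.
  Stage I.1 carried; the burden shifts to the landlord.
Stage I.2 (landlord, clear and convincing evidence, weight is at least 77): (b) 79 ≥ 77 — meets; (c) net 90−13=77 ≥ 77 — meets.
  All elements met. The landlord retains the burden for Stage I.3.
Stage I.3 (landlord, a preponderance, weight is at least 50): (d) 47 < 50 — fails.
  Stage I.3 not carried; the landlord fails its burden.
The tenant prevails on this issue.
— Issue II —
Stage II.1 — burden on tenant; standard: a clear and cogent showing (weight is at least 69).
    (e): 80 − 11 = 69 ≥ 69 [met]
  All elements met. The burden passes to the landlord.
Stage II.2 — burden on landlord; standard: the preponderance of the evidence (weight is at least 54).
    (f): 51 < 54 [not met]
    (g): 92 − 36 = 56 ≥ 54 [met]
  The landlord does not carry Stage II.2.
The tenant prevails on this issue.
Per-issue: Issue I → tenant; Issue II → tenant. The tenant must prevail on every issue; overall, the tenant prevails.

tenant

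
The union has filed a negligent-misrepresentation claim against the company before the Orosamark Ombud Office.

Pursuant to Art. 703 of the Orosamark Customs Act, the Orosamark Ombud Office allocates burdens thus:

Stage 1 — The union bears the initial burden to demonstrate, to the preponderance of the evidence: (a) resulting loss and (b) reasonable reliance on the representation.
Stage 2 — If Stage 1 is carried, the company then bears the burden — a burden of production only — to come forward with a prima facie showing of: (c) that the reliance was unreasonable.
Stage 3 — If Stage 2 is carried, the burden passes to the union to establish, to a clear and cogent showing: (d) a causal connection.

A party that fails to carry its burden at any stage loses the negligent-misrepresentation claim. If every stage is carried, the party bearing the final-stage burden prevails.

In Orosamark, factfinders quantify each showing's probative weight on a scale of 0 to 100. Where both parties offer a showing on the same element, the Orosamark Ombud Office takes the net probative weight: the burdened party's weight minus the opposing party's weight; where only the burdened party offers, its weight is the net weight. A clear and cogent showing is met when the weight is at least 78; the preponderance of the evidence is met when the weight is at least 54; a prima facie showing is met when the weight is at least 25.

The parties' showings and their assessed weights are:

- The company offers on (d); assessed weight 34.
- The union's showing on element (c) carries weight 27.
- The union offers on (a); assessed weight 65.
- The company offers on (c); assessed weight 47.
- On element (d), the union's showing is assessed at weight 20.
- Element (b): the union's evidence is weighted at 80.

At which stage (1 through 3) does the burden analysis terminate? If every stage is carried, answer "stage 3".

stage 2

At Stage 1 the union must meet the preponderance of the evidence (weight is at least 54): on (a) the weight is 65, which does reach 54, so (a) meets the standard; on (b) the weight is 80, which does reach 54, so (b) meets the standard.
  The union carries Stage 1; the company now bears the burden.
At Stage 2 the company must meet a prima facie showing (weight is at least 25): on (c) the weight is 47 less the opposing 27 gives net 20, < 25, so (c) does not meet the standard.
  Stage 2 not carried; the company fails its burden.
So the union prevails.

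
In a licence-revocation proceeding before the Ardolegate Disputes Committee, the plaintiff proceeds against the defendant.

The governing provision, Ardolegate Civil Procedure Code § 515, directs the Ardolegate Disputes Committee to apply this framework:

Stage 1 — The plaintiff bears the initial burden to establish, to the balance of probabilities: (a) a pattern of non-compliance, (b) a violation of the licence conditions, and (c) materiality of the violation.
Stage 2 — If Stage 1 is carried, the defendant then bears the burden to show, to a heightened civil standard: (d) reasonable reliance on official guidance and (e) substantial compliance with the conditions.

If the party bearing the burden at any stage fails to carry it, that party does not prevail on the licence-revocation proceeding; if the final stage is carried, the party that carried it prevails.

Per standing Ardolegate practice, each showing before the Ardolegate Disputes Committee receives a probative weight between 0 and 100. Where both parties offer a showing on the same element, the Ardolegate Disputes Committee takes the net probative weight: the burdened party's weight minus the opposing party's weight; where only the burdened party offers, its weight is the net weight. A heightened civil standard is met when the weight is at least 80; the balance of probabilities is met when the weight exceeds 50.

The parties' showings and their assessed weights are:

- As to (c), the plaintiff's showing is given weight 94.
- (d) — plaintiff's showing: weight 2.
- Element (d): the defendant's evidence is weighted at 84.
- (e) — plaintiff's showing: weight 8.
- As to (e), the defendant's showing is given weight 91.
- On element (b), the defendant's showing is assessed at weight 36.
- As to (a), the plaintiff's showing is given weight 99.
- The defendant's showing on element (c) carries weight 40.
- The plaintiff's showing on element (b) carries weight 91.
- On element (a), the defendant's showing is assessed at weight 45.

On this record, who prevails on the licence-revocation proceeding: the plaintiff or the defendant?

At Stage 1 the plaintiff must meet the balance of probabilities (weight exceeds 50): on (a) the weight is 99 less the opposing 45 gives net 54, > 50, so (a) meets the standard; on (b) the weight is 91 less the opposing 36 gives net 55, > 50, so (b) meets the standard; on (c) the weight is 94 less the opposing 40 gives net 54, which does exceed 50, so (c) meets the standard.
  The plaintiff carries Stage 1; the defendant now bears the burden.
At Stage 2 the defendant must meet a heightened civil standard (weight is at least 80): on (d) the weight is 84 less the opposing 2 gives net 82, ≥ 80, so (d) meets the standard; on (e) the weight is 91 less the opposing 8 gives net 83, ≥ 80, so (e) meets the standard.
  Stage 2 carried; the final stage is satisfied.
Every stage carried; the defendant prevails.

defendant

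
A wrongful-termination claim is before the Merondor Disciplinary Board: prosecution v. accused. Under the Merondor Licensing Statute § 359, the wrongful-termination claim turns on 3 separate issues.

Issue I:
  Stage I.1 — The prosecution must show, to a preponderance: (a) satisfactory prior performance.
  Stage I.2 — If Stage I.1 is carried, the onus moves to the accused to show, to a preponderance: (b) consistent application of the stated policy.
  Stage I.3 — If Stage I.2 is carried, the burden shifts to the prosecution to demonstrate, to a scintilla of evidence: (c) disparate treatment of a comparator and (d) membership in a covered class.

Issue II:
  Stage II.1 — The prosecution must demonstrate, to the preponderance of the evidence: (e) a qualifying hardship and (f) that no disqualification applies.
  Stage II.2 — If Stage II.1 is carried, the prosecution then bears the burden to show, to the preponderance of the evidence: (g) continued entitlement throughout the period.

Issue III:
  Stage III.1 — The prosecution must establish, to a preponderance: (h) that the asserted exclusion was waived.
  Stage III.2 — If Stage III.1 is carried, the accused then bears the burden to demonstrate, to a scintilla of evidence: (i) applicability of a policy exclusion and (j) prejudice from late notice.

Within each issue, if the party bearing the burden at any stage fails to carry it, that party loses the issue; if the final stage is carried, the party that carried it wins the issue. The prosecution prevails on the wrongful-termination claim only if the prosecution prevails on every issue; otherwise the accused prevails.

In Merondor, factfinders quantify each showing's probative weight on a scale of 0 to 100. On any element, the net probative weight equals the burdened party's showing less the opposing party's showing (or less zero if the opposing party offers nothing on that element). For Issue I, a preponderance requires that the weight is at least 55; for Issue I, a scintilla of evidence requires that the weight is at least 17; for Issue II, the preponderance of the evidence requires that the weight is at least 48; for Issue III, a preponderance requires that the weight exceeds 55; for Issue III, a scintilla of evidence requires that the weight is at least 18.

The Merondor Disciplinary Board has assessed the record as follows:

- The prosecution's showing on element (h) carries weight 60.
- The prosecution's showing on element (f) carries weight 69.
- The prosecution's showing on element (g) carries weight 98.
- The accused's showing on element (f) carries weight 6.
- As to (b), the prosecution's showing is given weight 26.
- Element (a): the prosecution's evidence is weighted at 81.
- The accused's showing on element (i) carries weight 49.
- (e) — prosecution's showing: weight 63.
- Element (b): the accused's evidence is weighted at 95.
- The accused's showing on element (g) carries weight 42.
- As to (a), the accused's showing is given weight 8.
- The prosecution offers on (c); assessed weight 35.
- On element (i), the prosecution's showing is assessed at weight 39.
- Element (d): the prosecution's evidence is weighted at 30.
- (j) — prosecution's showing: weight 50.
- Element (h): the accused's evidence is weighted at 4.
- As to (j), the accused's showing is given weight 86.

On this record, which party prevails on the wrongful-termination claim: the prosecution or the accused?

prosecution

— Issue I —
Stage I.1 — burden on prosecution; standard: a preponderance (weight is at least 55).
    (a): 81 − 8 = 73 ≥ 55 [met]
  The prosecution carries Stage I.1; the accused now bears the burden.
Stage I.2 — burden on accused; standard: a preponderance (weight is at least 55).
    (b): 95 − 26 = 69 ≥ 55 [met]
  All elements met. The burden passes to the prosecution.
Stage I.3 — burden on prosecution; standard: a scintilla of evidence (weight is at least 17).
    (c): 35 ≥ 17 [met]
    (d): 30 ≥ 17 [met]
  All elements met at the final stage.
All stages carried — the prosecution prevails on this issue.
— Issue II —
Stage II.1 — burden on prosecution; standard: the preponderance of the evidence (weight is at least 48).
    (e): 63 ≥ 48 [met]
    (f): 69 − 6 = 63 ≥ 48 [met]
  Stage II.1 carried; the burden remains with the prosecution.
Stage II.2 — burden on prosecution; standard: the preponderance of the evidence (weight is at least 48).
    (g): 98 − 42 = 56 ≥ 48 [met]
  All elements met at the final stage.
With every stage satisfied, the prosecution prevails on this issue.
— Issue III —
Stage III.1 (prosecution, a preponderance, weight exceeds 55): (h) net 60−4=56 > 55 — meets.
  Stage III.1 is satisfied; the onus moves to the accused.
Stage III.2 (accused, a scintilla of evidence, weight is at least 18): (i) net 49−39=10 < 18 — fails; (j) net 86−50=36 ≥ 18 — meets.
  Not every element is met, so the accused fails to carry Stage III.2.
The analysis ends at Stage III.2; the prosecution prevails on this issue.
Per-issue: Issue I → prosecution; Issue II → prosecution; Issue III → prosecution. The prosecution must prevail on every issue; overall, the prosecution prevails.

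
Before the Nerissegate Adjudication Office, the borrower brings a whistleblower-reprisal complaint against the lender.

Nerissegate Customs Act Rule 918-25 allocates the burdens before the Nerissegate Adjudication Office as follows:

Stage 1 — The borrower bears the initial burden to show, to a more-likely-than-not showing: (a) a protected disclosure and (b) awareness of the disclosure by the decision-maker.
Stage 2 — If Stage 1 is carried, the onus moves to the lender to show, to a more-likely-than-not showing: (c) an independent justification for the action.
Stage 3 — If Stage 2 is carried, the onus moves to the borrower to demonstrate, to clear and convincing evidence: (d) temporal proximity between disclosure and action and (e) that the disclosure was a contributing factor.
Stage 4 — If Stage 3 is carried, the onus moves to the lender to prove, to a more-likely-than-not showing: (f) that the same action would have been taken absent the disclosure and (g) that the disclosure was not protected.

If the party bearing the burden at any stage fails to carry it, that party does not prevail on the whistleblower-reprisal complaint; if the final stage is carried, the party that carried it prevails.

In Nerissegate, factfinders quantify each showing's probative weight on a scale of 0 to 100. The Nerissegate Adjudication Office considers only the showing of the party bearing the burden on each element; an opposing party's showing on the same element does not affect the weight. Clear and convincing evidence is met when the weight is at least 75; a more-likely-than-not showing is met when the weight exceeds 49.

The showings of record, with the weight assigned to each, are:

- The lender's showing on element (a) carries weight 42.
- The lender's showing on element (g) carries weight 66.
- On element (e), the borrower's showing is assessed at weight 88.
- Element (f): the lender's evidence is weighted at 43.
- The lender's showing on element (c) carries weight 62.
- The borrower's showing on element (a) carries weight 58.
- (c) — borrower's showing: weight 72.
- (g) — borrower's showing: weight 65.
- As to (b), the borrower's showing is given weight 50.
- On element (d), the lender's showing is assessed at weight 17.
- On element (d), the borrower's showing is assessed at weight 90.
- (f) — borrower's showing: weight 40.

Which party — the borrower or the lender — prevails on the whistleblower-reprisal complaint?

borrower

Stage 1 (borrower, a more-likely-than-not showing, weight exceeds 49): (a) 58 (lender's 42 disregarded) > 49 — meets; (b) 50 > 49 — meets.
  Stage 1 is satisfied; the onus moves to the lender.
Stage 2 (lender, a more-likely-than-not showing, weight exceeds 49): (c) 62 (borrower's 72 disregarded) > 49 — meets.
  Stage 2 is satisfied; the onus moves to the borrower.
Stage 3 (borrower, clear and convincing evidence, weight is at least 75): (d) 90 (lender's 17 disregarded) ≥ 75 — meets; (e) 88 ≥ 75 — meets.
  Stage 3 is satisfied; the onus moves to the lender.
Stage 4 (lender, a more-likely-than-not showing, weight exceeds 49): (f) 43 (borrower's 40 disregarded) ≤ 49 — fails; (g) 66 (borrower's 65 disregarded) > 49 — meets.
  The lender does not carry Stage 4.
The borrower prevails.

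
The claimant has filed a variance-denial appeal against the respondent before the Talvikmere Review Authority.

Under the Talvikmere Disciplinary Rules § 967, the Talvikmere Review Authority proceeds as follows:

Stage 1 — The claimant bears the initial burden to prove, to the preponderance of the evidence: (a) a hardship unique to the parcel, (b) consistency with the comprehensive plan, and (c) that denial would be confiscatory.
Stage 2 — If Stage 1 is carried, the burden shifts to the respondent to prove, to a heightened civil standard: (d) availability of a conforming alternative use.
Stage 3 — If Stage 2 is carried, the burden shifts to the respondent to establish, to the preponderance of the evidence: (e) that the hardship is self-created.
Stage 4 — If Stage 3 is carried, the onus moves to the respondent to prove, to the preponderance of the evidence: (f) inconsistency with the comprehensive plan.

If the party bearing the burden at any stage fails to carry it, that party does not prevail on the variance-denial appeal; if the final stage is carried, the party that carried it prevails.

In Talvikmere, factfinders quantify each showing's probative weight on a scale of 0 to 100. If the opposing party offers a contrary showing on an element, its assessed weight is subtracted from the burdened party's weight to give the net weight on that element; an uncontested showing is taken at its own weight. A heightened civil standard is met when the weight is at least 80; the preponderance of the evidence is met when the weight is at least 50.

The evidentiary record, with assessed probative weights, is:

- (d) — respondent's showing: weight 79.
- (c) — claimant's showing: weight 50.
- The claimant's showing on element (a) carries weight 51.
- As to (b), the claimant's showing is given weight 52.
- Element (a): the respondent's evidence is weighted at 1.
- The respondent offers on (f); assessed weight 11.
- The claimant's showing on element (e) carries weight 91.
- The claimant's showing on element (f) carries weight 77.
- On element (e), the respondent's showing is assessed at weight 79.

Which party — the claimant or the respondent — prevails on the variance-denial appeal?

Stage 1 (claimant, the preponderance of the evidence, weight is at least 50): (a) net 51−1=50 ≥ 50 — meets; (b) 52 ≥ 50 — meets; (c) 50 ≥ 50 — meets.
  All elements met. The burden passes to the respondent.
Stage 2 (respondent, a heightened civil standard, weight is at least 80): (d) 79 < 80 — fails.
  Stage 2 not carried; the respondent fails its burden.
So the claimant prevails.

claimant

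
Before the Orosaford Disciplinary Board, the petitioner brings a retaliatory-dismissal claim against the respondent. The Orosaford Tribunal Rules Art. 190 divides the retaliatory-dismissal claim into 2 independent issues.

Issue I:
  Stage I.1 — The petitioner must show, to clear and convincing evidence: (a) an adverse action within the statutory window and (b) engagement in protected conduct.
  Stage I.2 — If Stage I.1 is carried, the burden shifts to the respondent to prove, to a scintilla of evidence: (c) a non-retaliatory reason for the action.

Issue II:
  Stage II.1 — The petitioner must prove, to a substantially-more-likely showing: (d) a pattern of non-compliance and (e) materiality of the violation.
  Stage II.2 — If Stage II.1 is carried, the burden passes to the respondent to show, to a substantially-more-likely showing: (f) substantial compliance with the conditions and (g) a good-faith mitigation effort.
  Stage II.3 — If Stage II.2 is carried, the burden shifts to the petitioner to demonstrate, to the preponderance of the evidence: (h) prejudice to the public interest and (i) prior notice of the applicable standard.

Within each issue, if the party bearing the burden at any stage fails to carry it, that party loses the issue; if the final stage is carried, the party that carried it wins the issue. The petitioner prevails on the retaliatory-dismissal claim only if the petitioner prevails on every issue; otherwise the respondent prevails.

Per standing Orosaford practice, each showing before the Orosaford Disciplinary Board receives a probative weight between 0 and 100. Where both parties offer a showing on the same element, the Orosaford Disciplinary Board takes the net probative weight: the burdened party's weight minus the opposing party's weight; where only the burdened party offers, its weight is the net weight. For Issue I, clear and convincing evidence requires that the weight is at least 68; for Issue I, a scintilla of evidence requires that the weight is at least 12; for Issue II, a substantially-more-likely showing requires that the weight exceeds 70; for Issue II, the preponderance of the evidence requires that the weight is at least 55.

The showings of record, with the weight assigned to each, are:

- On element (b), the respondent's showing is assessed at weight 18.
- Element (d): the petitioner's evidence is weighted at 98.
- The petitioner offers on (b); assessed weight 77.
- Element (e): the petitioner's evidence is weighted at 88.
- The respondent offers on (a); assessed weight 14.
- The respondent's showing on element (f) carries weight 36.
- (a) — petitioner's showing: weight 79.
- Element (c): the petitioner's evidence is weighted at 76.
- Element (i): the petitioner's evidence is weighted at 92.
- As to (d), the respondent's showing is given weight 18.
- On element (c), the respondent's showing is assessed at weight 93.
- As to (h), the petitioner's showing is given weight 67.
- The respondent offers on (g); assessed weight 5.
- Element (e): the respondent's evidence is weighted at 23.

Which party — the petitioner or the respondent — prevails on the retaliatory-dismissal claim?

— Issue I —
Stage I.1 (petitioner, clear and convincing evidence, weight is at least 68): (a) net 79−14=65 < 68 — fails; (b) net 77−18=59 < 68 — fails.
  Not every element is met, so the petitioner fails to carry Stage I.1.
So the respondent prevails on this issue.
— Issue II —
At Stage II.1 the petitioner must meet a substantially-more-likely showing (weight exceeds 70): on (d) the weight is 98 less the opposing 18 gives net 80, > 70, so (d) meets the standard; on (e) the weight is 88 less the opposing 23 gives net 65, which does not exceed 70, so (e) does not meet the standard.
  Not every element is met, so the petitioner fails to carry Stage II.1.
The analysis ends at Stage II.1; the respondent prevails on this issue.
Per-issue: Issue I → respondent; Issue II → respondent. The petitioner must prevail on every issue; overall, the respondent prevails.

respondent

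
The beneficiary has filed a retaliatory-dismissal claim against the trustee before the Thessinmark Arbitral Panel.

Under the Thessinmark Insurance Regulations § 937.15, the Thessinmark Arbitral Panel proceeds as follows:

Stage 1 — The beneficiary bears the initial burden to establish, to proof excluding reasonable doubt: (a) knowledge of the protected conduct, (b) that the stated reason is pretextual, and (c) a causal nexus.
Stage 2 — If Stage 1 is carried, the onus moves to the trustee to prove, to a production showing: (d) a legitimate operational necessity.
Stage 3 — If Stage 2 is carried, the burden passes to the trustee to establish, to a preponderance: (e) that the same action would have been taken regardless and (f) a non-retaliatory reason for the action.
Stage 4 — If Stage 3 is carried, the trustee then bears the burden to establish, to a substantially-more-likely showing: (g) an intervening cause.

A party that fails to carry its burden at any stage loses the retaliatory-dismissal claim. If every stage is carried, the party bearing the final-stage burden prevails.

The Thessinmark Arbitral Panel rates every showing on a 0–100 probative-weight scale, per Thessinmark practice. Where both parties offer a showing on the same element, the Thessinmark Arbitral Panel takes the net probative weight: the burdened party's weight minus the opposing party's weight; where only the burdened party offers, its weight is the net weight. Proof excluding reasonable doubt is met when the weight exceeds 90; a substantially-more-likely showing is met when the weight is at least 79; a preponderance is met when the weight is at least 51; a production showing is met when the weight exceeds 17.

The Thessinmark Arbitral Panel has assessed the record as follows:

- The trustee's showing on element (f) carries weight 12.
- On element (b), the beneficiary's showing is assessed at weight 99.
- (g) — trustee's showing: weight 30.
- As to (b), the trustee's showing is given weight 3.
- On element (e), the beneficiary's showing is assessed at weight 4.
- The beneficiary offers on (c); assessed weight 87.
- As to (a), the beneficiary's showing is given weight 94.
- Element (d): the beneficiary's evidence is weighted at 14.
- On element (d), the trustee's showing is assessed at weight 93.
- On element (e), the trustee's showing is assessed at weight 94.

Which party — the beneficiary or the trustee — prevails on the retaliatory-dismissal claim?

Stage 1 (beneficiary, proof excluding reasonable doubt, weight exceeds 90): (a) 94 > 90 — meets; (b) net 99−3=96 > 90 — meets; (c) 87 ≤ 90 — fails.
  The beneficiary does not carry Stage 1.
The trustee prevails.

trustee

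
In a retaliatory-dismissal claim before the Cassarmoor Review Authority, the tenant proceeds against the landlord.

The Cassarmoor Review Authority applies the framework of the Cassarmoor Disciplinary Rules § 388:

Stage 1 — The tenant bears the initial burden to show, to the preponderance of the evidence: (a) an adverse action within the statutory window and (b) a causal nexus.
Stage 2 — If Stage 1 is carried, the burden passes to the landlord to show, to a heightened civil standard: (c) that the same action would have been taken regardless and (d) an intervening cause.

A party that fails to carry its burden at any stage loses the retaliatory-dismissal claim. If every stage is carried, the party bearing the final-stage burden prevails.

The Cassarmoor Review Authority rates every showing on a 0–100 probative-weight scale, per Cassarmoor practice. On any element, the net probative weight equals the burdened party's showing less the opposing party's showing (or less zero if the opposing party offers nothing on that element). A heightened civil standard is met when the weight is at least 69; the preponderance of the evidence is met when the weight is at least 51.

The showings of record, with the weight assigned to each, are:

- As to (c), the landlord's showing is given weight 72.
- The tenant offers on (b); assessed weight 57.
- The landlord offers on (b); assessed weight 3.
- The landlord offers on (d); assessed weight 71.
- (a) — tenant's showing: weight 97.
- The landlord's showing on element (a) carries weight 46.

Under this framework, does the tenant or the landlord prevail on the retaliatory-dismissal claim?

Stage 1 — burden on tenant; standard: the preponderance of the evidence (weight is at least 51).
    (a): 97 − 46 = 51 ≥ 51 [met]
    (b): 57 − 3 = 54 ≥ 51 [met]
  Stage 1 is satisfied; the onus moves to the landlord.
Stage 2 — burden on landlord; standard: a heightened civil standard (weight is at least 69).
    (c): 72 ≥ 69 [met]
    (d): 71 ≥ 69 [met]
  All elements met at the final stage.
All stages carried — the landlord prevails.

landlord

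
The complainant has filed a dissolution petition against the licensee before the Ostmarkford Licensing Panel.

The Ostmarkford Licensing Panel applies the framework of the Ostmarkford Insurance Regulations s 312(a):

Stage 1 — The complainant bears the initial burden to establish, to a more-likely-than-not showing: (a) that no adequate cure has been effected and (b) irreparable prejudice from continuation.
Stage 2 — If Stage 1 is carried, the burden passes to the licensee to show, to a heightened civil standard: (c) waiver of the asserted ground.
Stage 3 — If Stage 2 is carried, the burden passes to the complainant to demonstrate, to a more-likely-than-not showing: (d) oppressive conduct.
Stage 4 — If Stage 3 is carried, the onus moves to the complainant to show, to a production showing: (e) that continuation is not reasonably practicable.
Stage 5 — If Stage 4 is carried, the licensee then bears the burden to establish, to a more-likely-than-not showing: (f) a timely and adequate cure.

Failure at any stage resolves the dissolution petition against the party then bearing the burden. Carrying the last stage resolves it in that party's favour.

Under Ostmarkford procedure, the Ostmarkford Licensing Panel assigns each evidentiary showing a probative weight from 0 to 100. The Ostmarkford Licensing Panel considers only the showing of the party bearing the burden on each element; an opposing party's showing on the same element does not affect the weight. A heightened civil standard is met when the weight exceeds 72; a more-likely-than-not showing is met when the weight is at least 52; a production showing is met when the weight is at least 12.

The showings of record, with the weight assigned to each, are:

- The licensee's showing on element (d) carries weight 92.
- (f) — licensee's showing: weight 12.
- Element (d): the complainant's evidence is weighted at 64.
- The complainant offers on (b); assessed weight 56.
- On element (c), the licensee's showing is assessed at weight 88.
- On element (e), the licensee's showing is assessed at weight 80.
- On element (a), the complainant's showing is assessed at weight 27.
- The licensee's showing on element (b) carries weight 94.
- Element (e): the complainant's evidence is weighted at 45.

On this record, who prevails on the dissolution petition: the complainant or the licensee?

licensee

At Stage 1 the complainant must meet a more-likely-than-not showing (weight is at least 52): on (a) the weight is 27, which does not reach 52, so (a) does not meet the standard; on (b) the weight is 56 (the licensee's 94 is given no effect), ≥ 52, so (b) meets the standard.
  Not every element is met, so the complainant fails to carry Stage 1.
The analysis ends at Stage 1; the licensee prevails.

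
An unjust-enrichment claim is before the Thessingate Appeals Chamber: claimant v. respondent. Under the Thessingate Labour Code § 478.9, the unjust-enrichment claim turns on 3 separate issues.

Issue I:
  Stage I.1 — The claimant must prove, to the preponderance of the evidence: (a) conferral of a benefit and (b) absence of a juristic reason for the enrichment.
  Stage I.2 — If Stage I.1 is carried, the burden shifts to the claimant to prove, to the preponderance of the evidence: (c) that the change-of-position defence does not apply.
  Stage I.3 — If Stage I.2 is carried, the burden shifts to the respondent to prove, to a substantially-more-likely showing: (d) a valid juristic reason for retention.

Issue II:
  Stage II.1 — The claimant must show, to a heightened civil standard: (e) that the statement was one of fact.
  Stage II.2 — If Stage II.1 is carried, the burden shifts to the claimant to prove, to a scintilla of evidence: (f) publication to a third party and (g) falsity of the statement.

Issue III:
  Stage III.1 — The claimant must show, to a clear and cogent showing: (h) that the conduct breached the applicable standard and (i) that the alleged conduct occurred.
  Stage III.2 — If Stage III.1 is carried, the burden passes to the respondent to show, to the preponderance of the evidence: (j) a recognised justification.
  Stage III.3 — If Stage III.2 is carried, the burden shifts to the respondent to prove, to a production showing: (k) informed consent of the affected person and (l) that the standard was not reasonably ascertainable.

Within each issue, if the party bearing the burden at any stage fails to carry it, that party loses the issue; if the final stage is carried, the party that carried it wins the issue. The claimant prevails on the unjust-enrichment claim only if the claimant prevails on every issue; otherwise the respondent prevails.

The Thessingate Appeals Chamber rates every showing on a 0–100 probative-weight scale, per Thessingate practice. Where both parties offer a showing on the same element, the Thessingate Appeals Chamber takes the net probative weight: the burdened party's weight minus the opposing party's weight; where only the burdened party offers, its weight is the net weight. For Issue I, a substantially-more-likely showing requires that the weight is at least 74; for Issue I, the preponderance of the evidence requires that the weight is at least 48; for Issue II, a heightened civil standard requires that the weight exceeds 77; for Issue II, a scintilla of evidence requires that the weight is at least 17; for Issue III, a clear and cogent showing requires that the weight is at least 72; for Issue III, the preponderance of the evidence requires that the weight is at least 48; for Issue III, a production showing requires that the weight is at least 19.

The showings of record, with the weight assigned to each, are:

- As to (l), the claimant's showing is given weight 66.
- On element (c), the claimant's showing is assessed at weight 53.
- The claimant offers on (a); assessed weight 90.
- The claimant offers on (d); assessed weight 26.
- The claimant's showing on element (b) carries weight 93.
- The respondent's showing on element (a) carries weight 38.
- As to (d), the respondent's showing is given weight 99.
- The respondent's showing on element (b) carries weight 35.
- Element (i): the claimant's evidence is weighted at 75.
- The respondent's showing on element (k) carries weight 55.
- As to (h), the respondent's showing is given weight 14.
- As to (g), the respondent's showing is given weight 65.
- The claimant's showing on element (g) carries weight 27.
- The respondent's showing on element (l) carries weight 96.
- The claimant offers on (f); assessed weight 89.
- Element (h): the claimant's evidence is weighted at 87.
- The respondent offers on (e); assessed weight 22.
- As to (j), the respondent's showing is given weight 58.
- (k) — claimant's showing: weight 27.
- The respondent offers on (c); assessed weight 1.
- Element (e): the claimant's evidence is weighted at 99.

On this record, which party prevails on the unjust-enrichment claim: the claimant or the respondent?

respondent

— Issue I —
Stage I.1 (claimant, the preponderance of the evidence, weight is at least 48): (a) net 90−38=52 ≥ 48 — meets; (b) net 93−35=58 ≥ 48 — meets.
  Stage I.1 carried; the burden remains with the claimant.
Stage I.2 (claimant, the preponderance of the evidence, weight is at least 48): (c) net 53−1=52 ≥ 48 — meets.
  All elements met. The burden passes to the respondent.
Stage I.3 (respondent, a substantially-more-likely showing, weight is at least 74): (d) net 99−26=73 < 74 — fails.
  The respondent does not carry Stage I.3.
So the claimant prevails on this issue.
— Issue II —
At Stage II.1 the claimant must meet a heightened civil standard (weight exceeds 77): on (e) the weight is 99 less the opposing 22 gives net 77, ≤ 77, so (e) does not meet the standard.
  Stage II.1 not carried; the claimant fails its burden.
The analysis ends at Stage II.1; the respondent prevails on this issue.
— Issue III —
Stage III.1 (claimant, a clear and cogent showing, weight is at least 72): (h) net 87−14=73 ≥ 72 — meets; (i) 75 ≥ 72 — meets.
  Stage III.1 is satisfied; the onus moves to the respondent.
Stage III.2 (respondent, the preponderance of the evidence, weight is at least 48): (j) 58 ≥ 48 — meets.
  Stage III.2 carried; the burden remains with the respondent.
Stage III.3 (respondent, a production showing, weight is at least 19): (k) net 55−27=28 ≥ 19 — meets; (l) net 96−66=30 ≥ 19 — meets.
  Stage III.3 carried; the final stage is satisfied.
Every stage carried; the respondent prevails on this issue.
Per-issue: Issue I → claimant; Issue II → respondent; Issue III → respondent. The claimant must prevail on every issue; overall, the respondent prevails.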